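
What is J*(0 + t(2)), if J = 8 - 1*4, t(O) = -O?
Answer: -8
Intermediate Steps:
J = 4 (J = 8 - 4 = 4)
J*(0 + t(2)) = 4*(0 - 1*2) = 4*(0 - 2) = 4*(-2) = -8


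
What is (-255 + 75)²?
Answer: 32400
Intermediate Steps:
(-255 + 75)² = (-180)² = 32400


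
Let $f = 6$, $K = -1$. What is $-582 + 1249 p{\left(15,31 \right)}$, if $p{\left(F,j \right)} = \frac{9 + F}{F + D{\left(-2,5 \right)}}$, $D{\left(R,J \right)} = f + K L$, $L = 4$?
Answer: $\frac{20082}{17} \approx 1181.3$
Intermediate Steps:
$D{\left(R,J \right)} = 2$ ($D{\left(R,J \right)} = 6 - 4 = 2$)
$p{\left(F,j \right)} = \frac{9 + F}{2 + F}$ ($p{\left(F,j \right)} = \frac{9 + F}{F + 2} = \frac{9 + F}{2 + F}$)
$-582 + 1249 p{\left(15,31 \right)} = -582 + 1249 \frac{9 + 15}{2 + 15} = -582 + 1249 \cdot \frac{1}{17} \cdot 24 = -582 + 1249 \cdot \frac{24}{17} = -582 + \frac{29976}{17} = \frac{20082}{17}$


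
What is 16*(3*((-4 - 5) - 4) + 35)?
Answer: -64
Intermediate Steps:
16*(3*((-4 - 5) - 4) + 35) = 16*(3*(-9 - 4) + 35) = 16*(3*(-13) + 35) = 16*(-39 + 35) = 16*(-4) = -64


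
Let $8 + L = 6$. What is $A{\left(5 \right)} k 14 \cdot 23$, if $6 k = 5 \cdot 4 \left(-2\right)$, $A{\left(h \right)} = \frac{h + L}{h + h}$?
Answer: $-644$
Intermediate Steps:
$L = -2$ ($L = -8 + 6 = -2$)
$A{\left(h \right)} = \frac{-2 + h}{2 h}$ ($A{\left(h \right)} = \frac{h - 2}{h + h} = \frac{-2 + h}{2 h}$)
$k = - \frac{20}{3}$ ($k = \frac{5 \cdot 4 \left(-2\right)}{6} = \frac{20 \left(-2\right)}{6} = \frac{1}{6} \left(-40\right) = - \frac{20}{3} \approx -6.6667$)
$A{\left(5 \right)} k 14 \cdot 23 = \frac{-2 + 5}{2 \cdot 5} \left(- \frac{20}{3}\right) 14 \cdot 23 = \frac{1}{2} \cdot \frac{1}{5} \cdot 3 \left(- \frac{20}{3}\right) 14 \cdot 23 = \frac{3}{10} \left(- \frac{20}{3}\right) 14 \cdot 23 = \left(-2\right) 14 \cdot 23 = \left(-28\right) 23 = -644$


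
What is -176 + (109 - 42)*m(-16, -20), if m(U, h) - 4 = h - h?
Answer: 92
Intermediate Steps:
m(U, h) = 4 (m(U, h) = 4 + (h - h) = 4 + 0 = 4)
-176 + (109 - 42)*m(-16, -20) = -176 + (109 - 42)*4 = -176 + 67*4 = -176 + 268 = 92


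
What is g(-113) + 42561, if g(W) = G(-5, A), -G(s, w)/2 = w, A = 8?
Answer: 42545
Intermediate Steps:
G(s, w) = -2*w
g(W) = -16 (g(W) = -2*8 = -16)
g(-113) + 42561 = -16 + 42561 = 42545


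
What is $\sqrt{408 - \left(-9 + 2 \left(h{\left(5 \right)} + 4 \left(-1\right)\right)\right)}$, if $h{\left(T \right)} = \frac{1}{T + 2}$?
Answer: $\frac{\sqrt{20811}}{7} \approx 20.609$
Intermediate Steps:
$h{\left(T \right)} = \frac{1}{2 + T}$
$\sqrt{408 - \left(-9 + 2 \left(h{\left(5 \right)} + 4 \left(-1\right)\right)\right)} = \sqrt{408 + \left(9 - 2 \left(\frac{1}{2 + 5} + 4 \left(-1\right)\right)\right)} = \sqrt{408 + \left(9 - 2 \left(\frac{1}{7} - 4\right)\right)} = \sqrt{408 + \left(9 - - \frac{54}{7}\right)} = \sqrt{408 + \left(9 + \frac{54}{7}\right)} = \sqrt{408 + \frac{117}{7}} = \sqrt{\frac{2973}{7}} = \frac{\sqrt{20811}}{7}$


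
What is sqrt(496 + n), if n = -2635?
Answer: I*sqrt(2139) ≈ 46.249*I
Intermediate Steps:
sqrt(496 + n) = sqrt(496 - 2635) = sqrt(-2139) = I*sqrt(2139)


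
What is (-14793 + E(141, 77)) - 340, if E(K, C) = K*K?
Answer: 4748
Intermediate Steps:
E(K, C) = K²
(-14793 + E(141, 77)) - 340 = (-14793 + 141²) - 340 = (-14793 + 19881) - 340 = 5088 - 340 = 4748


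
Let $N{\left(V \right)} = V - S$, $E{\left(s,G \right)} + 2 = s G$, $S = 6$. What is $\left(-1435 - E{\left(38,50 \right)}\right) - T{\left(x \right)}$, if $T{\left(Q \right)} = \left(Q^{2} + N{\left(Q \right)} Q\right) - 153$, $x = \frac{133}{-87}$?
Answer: $- \frac{24174224}{7569} \approx -3193.8$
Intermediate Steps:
$E{\left(s,G \right)} = -2 + G s$ ($E{\left(s,G \right)} = -2 + s G = -2 + G s$)
$N{\left(V \right)} = -6 + V$ ($N{\left(V \right)} = V - 6 = -6 + V$)
$x = - \frac{133}{87}$ ($x = 133 \left(- \frac{1}{87}\right) = - \frac{133}{87} \approx -1.5287$)
$T{\left(Q \right)} = -153 + Q^{2} + Q \left(-6 + Q\right)$ ($T{\left(Q \right)} = \left(Q^{2} + \left(-6 + Q\right) Q\right) - 153 = \left(Q^{2} + Q \left(-6 + Q\right)\right) - 153 = -153 + Q^{2} + Q \left(-6 + Q\right)$)
$\left(-1435 - E{\left(38,50 \right)}\right) - T{\left(x \right)} = \left(-1435 - \left(-2 + 50 \cdot 38\right)\right) - \left(-153 + \left(- \frac{133}{87}\right)^{2} - \frac{133 \left(-6 - \frac{133}{87}\right)}{87}\right) = \left(-1435 - \left(-2 + 1900\right)\right) - \left(-153 + \frac{17689}{7569} - - \frac{87115}{7569}\right) = \left(-1435 - 1898\right) - \left(-153 + \frac{17689}{7569} + \frac{87115}{7569}\right) = \left(-1435 - 1898\right) - - \frac{1053253}{7569} = -3333 + \frac{1053253}{7569} = - \frac{24174224}{7569}$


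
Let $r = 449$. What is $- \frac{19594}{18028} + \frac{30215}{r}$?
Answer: $\frac{267959157}{4047286} \approx 66.207$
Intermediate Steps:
$- \frac{19594}{18028} + \frac{30215}{r} = - \frac{19594}{18028} + \frac{30215}{449} = \left(-19594\right) \frac{1}{18028} + 30215 \cdot \frac{1}{449} = - \frac{9797}{9014} + \frac{30215}{449} = \frac{267959157}{4047286}$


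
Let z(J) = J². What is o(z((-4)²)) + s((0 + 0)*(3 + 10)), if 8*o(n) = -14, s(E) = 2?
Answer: ¼ ≈ 0.25000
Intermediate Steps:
o(n) = -7/4 (o(n) = (⅛)*(-14) = -7/4)
o(z((-4)²)) + s((0 + 0)*(3 + 10)) = -7/4 + 2 = ¼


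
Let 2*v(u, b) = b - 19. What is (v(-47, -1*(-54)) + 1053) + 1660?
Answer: 5461/2 ≈ 2730.5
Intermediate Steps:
v(u, b) = -19/2 + b/2 (v(u, b) = (b - 19)/2 = (-19 + b)/2 = -19/2 + b/2)
(v(-47, -1*(-54)) + 1053) + 1660 = ((-19/2 + (-1*(-54))/2) + 1053) + 1660 = ((-19/2 + (1/2)*54) + 1053) + 1660 = ((-19/2 + 27) + 1053) + 1660 = (35/2 + 1053) + 1660 = 2141/2 + 1660 = 5461/2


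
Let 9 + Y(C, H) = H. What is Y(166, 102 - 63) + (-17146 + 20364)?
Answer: 3248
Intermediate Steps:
Y(C, H) = -9 + H
Y(166, 102 - 63) + (-17146 + 20364) = (-9 + (102 - 63)) + (-17146 + 20364) = (-9 + 39) + 3218 = 30 + 3218 = 3248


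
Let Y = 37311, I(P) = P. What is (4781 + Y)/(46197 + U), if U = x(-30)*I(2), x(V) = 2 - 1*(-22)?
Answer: 42092/46245 ≈ 0.91020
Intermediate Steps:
x(V) = 24 (x(V) = 2 + 22 = 24)
U = 48 (U = 24*2 = 48)
(4781 + Y)/(46197 + U) = (4781 + 37311)/(46197 + 48) = 42092/46245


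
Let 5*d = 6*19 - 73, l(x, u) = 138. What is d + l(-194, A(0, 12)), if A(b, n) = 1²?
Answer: 731/5 ≈ 146.20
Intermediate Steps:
A(b, n) = 1
d = 41/5 (d = (6*19 - 73)/5 = (114 - 73)/5 = (⅕)*41 = 41/5 ≈ 8.2000)
d + l(-194, A(0, 12)) = 41/5 + 138 = 731/5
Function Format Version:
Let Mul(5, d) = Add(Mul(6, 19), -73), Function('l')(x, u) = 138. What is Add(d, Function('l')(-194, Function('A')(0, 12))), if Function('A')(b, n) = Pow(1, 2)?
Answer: Rational(731, 5) ≈ 146.20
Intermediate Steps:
Function('A')(b, n) = 1
d = Rational(41, 5) (d = Mul(Rational(1, 5), Add(Mul(6, 19), -73)) = Mul(Rational(1, 5), Add(114, -73)) = Mul(Rational(1, 5), 41) = Rational(41, 5) ≈ 8.2000)
Add(d, Function('l')(-194, Function('A')(0, 12))) = Add(Rational(41, 5), 138) = Rational(731, 5)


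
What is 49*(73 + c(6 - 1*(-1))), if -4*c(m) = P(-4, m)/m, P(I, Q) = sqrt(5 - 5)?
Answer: 3577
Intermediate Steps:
P(I, Q) = 0 (P(I, Q) = sqrt(0) = 0)
c(m) = 0 (c(m) = -0/m = -1/4*0 = 0)
49*(73 + c(6 - 1*(-1))) = 49*(73 + 0) = 49*73 = 3577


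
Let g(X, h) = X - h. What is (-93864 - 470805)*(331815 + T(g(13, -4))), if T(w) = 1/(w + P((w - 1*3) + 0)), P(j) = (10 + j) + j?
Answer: -10305110997594/55 ≈ -1.8737e+11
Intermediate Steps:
P(j) = 10 + 2*j
T(w) = 1/(4 + 3*w) (T(w) = 1/(w + (10 + 2*((w - 1*3) + 0))) = 1/(w + (10 + 2*((w - 3) + 0))) = 1/(w + (10 + 2*((-3 + w) + 0))) = 1/(w + (10 + 2*(-3 + w))) = 1/(w + (10 + (-6 + 2*w))) = 1/(w + (4 + 2*w)) = 1/(4 + 3*w))
(-93864 - 470805)*(331815 + T(g(13, -4))) = (-93864 - 470805)*(331815 + 1/(4 + 3*(13 - 1*(-4)))) = -564669*(331815 + 1/(4 + 3*(13 + 4))) = -564669*(331815 + 1/(4 + 3*17)) = -564669*(331815 + 1/(4 + 51)) = -564669*(331815 + 1/55) = -564669*18249826/55 = -10305110997594/55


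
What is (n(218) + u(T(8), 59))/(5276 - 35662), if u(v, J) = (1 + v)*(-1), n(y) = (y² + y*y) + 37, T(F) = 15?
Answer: -95069/30386 ≈ -3.1287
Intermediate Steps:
n(y) = 37 + 2*y² (n(y) = (y² + y²) + 37 = 2*y² + 37 = 37 + 2*y²)
u(v, J) = -1 - v
(n(218) + u(T(8), 59))/(5276 - 35662) = ((37 + 2*218²) + (-1 - 1*15))/(5276 - 35662) = ((37 + 2*47524) + (-1 - 15))/(-30386) = ((37 + 95048) - 16)*(-1/30386) = (95085 - 16)*(-1/30386) = 95069*(-1/30386) = -95069/30386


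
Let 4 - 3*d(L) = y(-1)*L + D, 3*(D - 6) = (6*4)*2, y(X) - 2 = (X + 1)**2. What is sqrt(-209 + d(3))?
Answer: I*sqrt(217) ≈ 14.731*I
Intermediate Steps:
y(X) = 2 + (1 + X)**2 (y(X) = 2 + (X + 1)**2 = 2 + (1 + X)**2)
D = 22 (D = 6 + ((6*4)*2)/3 = 6 + (24*2)/3 = 6 + (1/3)*48 = 6 + 16 = 22)
d(L) = -6 - 2*L/3 (d(L) = 4/3 - ((2 + (1 - 1)**2)*L + 22)/3 = 4/3 - ((2 + 0**2)*L + 22)/3 = 4/3 - ((2 + 0)*L + 22)/3 = 4/3 - (2*L + 22)/3 = 4/3 - (22 + 2*L)/3 = 4/3 + (-22/3 - 2*L/3) = -6 - 2*L/3)
sqrt(-209 + d(3)) = sqrt(-209 + (-6 - 2/3*3)) = sqrt(-209 + (-6 - 2)) = sqrt(-209 - 8) = sqrt(-217) = I*sqrt(217)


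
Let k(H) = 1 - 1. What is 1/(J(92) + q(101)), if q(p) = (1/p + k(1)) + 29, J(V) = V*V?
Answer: 101/857794 ≈ 0.00011774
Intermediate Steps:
k(H) = 0
J(V) = V²
q(p) = 29 + 1/p (q(p) = (1/p + 0) + 29 = 1/p + 29 = 29 + 1/p)
1/(J(92) + q(101)) = 1/(92² + (29 + 1/101)) = 1/(8464 + (29 + 1/101)) = 1/(8464 + 2930/101) = 1/(857794/101) = 101/857794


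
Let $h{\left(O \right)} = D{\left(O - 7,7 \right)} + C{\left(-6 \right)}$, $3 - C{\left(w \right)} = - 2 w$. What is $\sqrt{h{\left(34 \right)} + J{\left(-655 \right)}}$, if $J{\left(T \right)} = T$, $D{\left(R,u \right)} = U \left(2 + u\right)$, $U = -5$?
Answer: $i \sqrt{709} \approx 26.627 i$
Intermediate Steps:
$D{\left(R,u \right)} = -10 - 5 u$ ($D{\left(R,u \right)} = - 5 \left(2 + u\right) = -10 - 5 u$)
$C{\left(w \right)} = 3 + 2 w$ ($C{\left(w \right)} = 3 - - 2 w = 3 + 2 w$)
$h{\left(O \right)} = -54$ ($h{\left(O \right)} = \left(-10 - 35\right) + \left(3 + 2 \left(-6\right)\right) = \left(-10 - 35\right) + \left(3 - 12\right) = -45 - 9 = -54$)
$\sqrt{h{\left(34 \right)} + J{\left(-655 \right)}} = \sqrt{-54 - 655} = \sqrt{-709} = i \sqrt{709}$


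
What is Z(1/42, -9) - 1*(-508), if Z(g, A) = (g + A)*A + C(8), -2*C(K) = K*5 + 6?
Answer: 7921/14 ≈ 565.79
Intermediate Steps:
C(K) = -3 - 5*K/2 (C(K) = -(K*5 + 6)/2 = -(5*K + 6)/2 = -(6 + 5*K)/2 = -3 - 5*K/2)
Z(g, A) = -23 + A*(A + g) (Z(g, A) = (g + A)*A + (-3 - 5/2*8) = (A + g)*A + (-3 - 20) = A*(A + g) - 23 = -23 + A*(A + g))
Z(1/42, -9) - 1*(-508) = (-23 + (-9)**2 - 9/42) - 1*(-508) = (-23 + 81 - 9*1/42) + 508 = (-23 + 81 - 3/14) + 508 = 809/14 + 508 = 7921/14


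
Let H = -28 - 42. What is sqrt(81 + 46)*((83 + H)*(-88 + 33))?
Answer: -715*sqrt(127) ≈ -8057.6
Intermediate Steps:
H = -70
sqrt(81 + 46)*((83 + H)*(-88 + 33)) = sqrt(81 + 46)*((83 - 70)*(-88 + 33)) = sqrt(127)*(13*(-55)) = sqrt(127)*(-715) = -715*sqrt(127)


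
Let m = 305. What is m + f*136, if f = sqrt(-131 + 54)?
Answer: 305 + 136*I*sqrt(77) ≈ 305.0 + 1193.4*I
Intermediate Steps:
f = I*sqrt(77) (f = sqrt(-77) = I*sqrt(77) ≈ 8.775*I)
m + f*136 = 305 + (I*sqrt(77))*136 = 305 + 136*I*sqrt(77)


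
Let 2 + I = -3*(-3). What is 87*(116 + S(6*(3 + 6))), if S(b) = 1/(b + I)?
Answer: 615699/61 ≈ 10093.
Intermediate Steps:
I = 7 (I = -2 - 3*(-3) = -2 + 9 = 7)
S(b) = 1/(7 + b) (S(b) = 1/(b + 7) = 1/(7 + b))
87*(116 + S(6*(3 + 6))) = 87*(116 + 1/(7 + 6*(3 + 6))) = 87*(116 + 1/(7 + 6*9)) = 87*(116 + 1/(7 + 54)) = 87*(116 + 1/61) = 87*(7077/61) = 615699/61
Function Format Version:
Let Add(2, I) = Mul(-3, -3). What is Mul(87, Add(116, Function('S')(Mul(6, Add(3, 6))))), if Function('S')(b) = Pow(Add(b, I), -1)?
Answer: Rational(615699, 61) ≈ 10093.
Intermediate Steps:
I = 7 (I = Add(-2, Mul(-3, -3)) = Add(-2, 9) = 7)
Function('S')(b) = Pow(Add(7, b), -1) (Function('S')(b) = Pow(Add(b, 7), -1) = Pow(Add(7, b), -1))
Mul(87, Add(116, Function('S')(Mul(6, Add(3, 6))))) = Mul(87, Add(116, Pow(Add(7, Mul(6, Add(3, 6))), -1))) = Mul(87, Add(116, Pow(Add(7, Mul(6, 9)), -1))) = Mul(87, Add(116, Pow(Add(7, 54), -1))) = Mul(87, Add(116, Pow(61, -1))) = Mul(87, Add(116, Rational(1, 61))) = Mul(87, Rational(7077, 61)) = Rational(615699, 61)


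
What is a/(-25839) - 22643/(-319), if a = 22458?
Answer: 603875/8613 ≈ 70.112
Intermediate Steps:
a/(-25839) - 22643/(-319) = 22458/(-25839) - 22643/(-319) = 22458*(-1/25839) - 22643*(-1/319) = -7486/8613 + 22643/319 = 603875/8613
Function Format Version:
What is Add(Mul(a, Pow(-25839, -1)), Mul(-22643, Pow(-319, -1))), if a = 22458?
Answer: Rational(603875, 8613) ≈ 70.112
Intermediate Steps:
Add(Mul(a, Pow(-25839, -1)), Mul(-22643, Pow(-319, -1))) = Add(Mul(22458, Pow(-25839, -1)), Mul(-22643, Pow(-319, -1))) = Add(Mul(22458, Rational(-1, 25839)), Mul(-22643, Rational(-1, 319))) = Add(Rational(-7486, 8613), Rational(22643, 319)) = Rational(603875, 8613)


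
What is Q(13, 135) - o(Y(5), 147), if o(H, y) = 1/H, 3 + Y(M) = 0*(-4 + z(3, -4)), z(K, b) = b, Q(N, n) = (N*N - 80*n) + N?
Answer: -31853/3 ≈ -10618.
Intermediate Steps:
Q(N, n) = N + N² - 80*n (Q(N, n) = (N² - 80*n) + N = N + N² - 80*n)
Y(M) = -3 (Y(M) = -3 + 0*(-4 - 4) = -3 + 0*(-8) = -3 + 0 = -3)
Q(13, 135) - o(Y(5), 147) = (13 + 13² - 80*135) - 1/(-3) = (13 + 169 - 10800) - 1*(-⅓) = -10618 + ⅓ = -31853/3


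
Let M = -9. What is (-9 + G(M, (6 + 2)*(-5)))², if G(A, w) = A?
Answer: 324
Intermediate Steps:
(-9 + G(M, (6 + 2)*(-5)))² = (-9 - 9)² = (-18)² = 324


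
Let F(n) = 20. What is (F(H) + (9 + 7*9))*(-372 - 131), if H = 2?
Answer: -46276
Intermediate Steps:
(F(H) + (9 + 7*9))*(-372 - 131) = (20 + (9 + 7*9))*(-372 - 131) = (20 + (9 + 63))*(-503) = (20 + 72)*(-503) = 92*(-503) = -46276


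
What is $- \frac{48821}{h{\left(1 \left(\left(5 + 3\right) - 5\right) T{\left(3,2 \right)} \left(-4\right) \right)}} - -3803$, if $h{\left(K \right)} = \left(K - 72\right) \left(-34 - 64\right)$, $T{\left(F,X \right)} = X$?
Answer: $\frac{35729803}{9408} \approx 3797.8$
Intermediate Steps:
$h{\left(K \right)} = 7056 - 98 K$ ($h{\left(K \right)} = \left(-72 + K\right) \left(-98\right) = 7056 - 98 K$)
$- \frac{48821}{h{\left(1 \left(\left(5 + 3\right) - 5\right) T{\left(3,2 \right)} \left(-4\right) \right)}} - -3803 = - \frac{48821}{7056 - 98 \cdot 1 \left(\left(5 + 3\right) - 5\right) 2 \left(-4\right)} - -3803 = - \frac{48821}{7056 - 98 \cdot 1 \left(8 - 5\right) 2 \left(-4\right)} + 3803 = - \frac{48821}{7056 - 98 \cdot 1 \cdot 3 \cdot 2 \left(-4\right)} + 3803 = - \frac{48821}{7056 - 98 \cdot 3 \cdot 2 \left(-4\right)} + 3803 = - \frac{48821}{7056 - 98 \cdot 6 \left(-4\right)} + 3803 = - \frac{48821}{7056 - -2352} + 3803 = - \frac{48821}{7056 + 2352} + 3803 = - \frac{48821}{9408} + 3803 = \frac{35729803}{9408}$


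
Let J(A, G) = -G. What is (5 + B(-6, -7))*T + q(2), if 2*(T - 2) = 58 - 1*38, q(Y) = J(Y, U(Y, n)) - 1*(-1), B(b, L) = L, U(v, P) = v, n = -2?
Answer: -25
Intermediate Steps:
q(Y) = 1 - Y (q(Y) = -Y - 1*(-1) = -Y + 1 = 1 - Y)
T = 12 (T = 2 + (58 - 1*38)/2 = 2 + (58 - 38)/2 = 2 + (1/2)*20 = 2 + 10 = 12)
(5 + B(-6, -7))*T + q(2) = (5 - 7)*12 + (1 - 1*2) = -2*12 + (1 - 2) = -24 - 1 = -25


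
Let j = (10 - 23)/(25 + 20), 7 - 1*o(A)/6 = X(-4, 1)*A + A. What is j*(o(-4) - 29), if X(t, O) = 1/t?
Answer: -403/45 ≈ -8.9556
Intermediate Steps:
o(A) = 42 - 9*A/2 (o(A) = 42 - 6*(A/(-4) + A) = 42 - 6*(-A/4 + A) = 42 - 9*A/2)
j = -13/45 ≈ -0.28889
j*(o(-4) - 29) = -13*((42 - 9/2*(-4)) - 29)/45 = -13*((42 + 18) - 29)/45 = -13*(60 - 29)/45 = -13/45*31 = -403/45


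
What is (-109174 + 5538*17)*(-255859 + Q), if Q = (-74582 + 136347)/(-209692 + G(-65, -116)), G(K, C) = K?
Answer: 806526882204784/209757 ≈ 3.8451e+9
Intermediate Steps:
Q = -61765/209757 (Q = (-74582 + 136347)/(-209692 - 65) = 61765/(-209757) = 61765*(-1/209757) = -61765/209757 ≈ -0.29446)
(-109174 + 5538*17)*(-255859 + Q) = (-109174 + 5538*17)*(-255859 - 61765/209757) = (-109174 + 94146)*(-53668278028/209757) = -15028*(-53668278028/209757) = 806526882204784/209757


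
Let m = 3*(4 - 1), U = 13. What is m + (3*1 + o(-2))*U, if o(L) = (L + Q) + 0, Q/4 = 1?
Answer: 74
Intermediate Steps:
Q = 4 (Q = 4*1 = 4)
o(L) = 4 + L (o(L) = (L + 4) + 0 = (4 + L) + 0 = 4 + L)
m = 9 (m = 3*3 = 9)
m + (3*1 + o(-2))*U = 9 + (3*1 + (4 - 2))*13 = 9 + (3 + 2)*13 = 9 + 5*13 = 9 + 65 = 74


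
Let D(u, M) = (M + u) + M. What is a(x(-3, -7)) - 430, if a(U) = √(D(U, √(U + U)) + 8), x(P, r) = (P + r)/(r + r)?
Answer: -430 + √(427 + 14*√70)/7 ≈ -426.67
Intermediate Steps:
x(P, r) = (P + r)/(2*r) (x(P, r) = (P + r)/((2*r)) = (P + r)*(1/(2*r)) = (P + r)/(2*r))
D(u, M) = u + 2*M
a(U) = √(8 + U + 2*√2*√U) (a(U) = √((U + 2*√(U + U)) + 8) = √((U + 2*√(2*U)) + 8) = √((U + 2*(√2*√U)) + 8) = √((U + 2*√2*√U) + 8) = √(8 + U + 2*√2*√U))
a(x(-3, -7)) - 430 = √(8 + (½)*(-3 - 7)/(-7) + 2*√2*√((½)*(-3 - 7)/(-7))) - 430 = √(8 + (½)*(-⅐)*(-10) + 2*√2*√((½)*(-⅐)*(-10))) - 430 = √(8 + 5/7 + 2*√2*√(5/7)) - 430 = √(8 + 5/7 + 2*√2*(√35/7)) - 430 = √(8 + 5/7 + 2*√70/7) - 430 = √(61/7 + 2*√70/7) - 430 = -430 + √(61/7 + 2*√70/7)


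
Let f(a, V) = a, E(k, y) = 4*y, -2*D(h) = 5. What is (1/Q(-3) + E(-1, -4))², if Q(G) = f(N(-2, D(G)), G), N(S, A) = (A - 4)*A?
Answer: 1073296/4225 ≈ 254.03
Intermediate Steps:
D(h) = -5/2 (D(h) = -½*5 = -5/2)
N(S, A) = A*(-4 + A) (N(S, A) = (-4 + A)*A = A*(-4 + A))
Q(G) = 65/4 (Q(G) = -5*(-4 - 5/2)/2 = -5/2*(-13/2) = 65/4)
(1/Q(-3) + E(-1, -4))² = (1/(65/4) + 4*(-4))² = (4/65 - 16)² = (-1036/65)² = 1073296/4225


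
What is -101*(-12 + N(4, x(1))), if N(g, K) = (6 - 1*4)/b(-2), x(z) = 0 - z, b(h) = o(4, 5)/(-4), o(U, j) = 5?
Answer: 6868/5 ≈ 1373.6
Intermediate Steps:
b(h) = -5/4 (b(h) = 5/(-4) = 5*(-¼) = -5/4)
x(z) = -z
N(g, K) = -8/5 (N(g, K) = (6 - 1*4)/(-5/4) = (6 - 4)*(-⅘) = 2*(-⅘) = -8/5)
-101*(-12 + N(4, x(1))) = -101*(-12 - 8/5) = -101*(-68/5) = 6868/5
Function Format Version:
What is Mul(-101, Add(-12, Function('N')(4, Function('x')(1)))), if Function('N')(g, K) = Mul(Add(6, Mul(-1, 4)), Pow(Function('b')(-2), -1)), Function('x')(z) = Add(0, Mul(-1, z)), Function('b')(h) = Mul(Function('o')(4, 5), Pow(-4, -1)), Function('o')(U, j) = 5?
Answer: Rational(6868, 5) ≈ 1373.6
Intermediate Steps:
Function('b')(h) = Rational(-5, 4) (Function('b')(h) = Mul(5, Pow(-4, -1)) = Mul(5, Rational(-1, 4)) = Rational(-5, 4))
Function('x')(z) = Mul(-1, z)
Function('N')(g, K) = Rational(-8, 5) (Function('N')(g, K) = Mul(Add(6, Mul(-1, 4)), Pow(Rational(-5, 4), -1)) = Mul(Add(6, -4), Rational(-4, 5)) = Mul(2, Rational(-4, 5)) = Rational(-8, 5))
Mul(-101, Add(-12, Function('N')(4, Function('x')(1)))) = Mul(-101, Add(-12, Rational(-8, 5))) = Mul(-101, Rational(-68, 5)) = Rational(6868, 5)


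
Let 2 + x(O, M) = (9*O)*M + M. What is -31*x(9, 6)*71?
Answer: -1078490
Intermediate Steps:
x(O, M) = -2 + M + 9*M*O (x(O, M) = -2 + ((9*O)*M + M) = -2 + (9*M*O + M) = -2 + (M + 9*M*O) = -2 + M + 9*M*O)
-31*x(9, 6)*71 = -31*(-2 + 6 + 9*6*9)*71 = -31*(-2 + 6 + 486)*71 = -31*490*71 = -15190*71 = -1078490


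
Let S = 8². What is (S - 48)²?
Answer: 256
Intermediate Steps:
S = 64
(S - 48)² = (64 - 48)² = 16² = 256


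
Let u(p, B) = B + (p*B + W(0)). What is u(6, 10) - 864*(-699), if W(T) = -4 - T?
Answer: 604002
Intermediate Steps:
u(p, B) = -4 + B + B*p (u(p, B) = B + (p*B + (-4 - 1*0)) = B + (B*p + (-4 + 0)) = B + (B*p - 4) = B + (-4 + B*p) = -4 + B + B*p)
u(6, 10) - 864*(-699) = (-4 + 10 + 10*6) - 864*(-699) = (-4 + 10 + 60) + 603936 = 66 + 603936 = 604002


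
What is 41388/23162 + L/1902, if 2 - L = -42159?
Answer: 1664437/69486 ≈ 23.954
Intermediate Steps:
L = 42161 (L = 2 - 1*(-42159) = 2 + 42159 = 42161)
41388/23162 + L/1902 = 41388/23162 + 42161/1902 = 41388*(1/23162) + 42161*(1/1902) = 20694/11581 + 133/6 = 1664437/69486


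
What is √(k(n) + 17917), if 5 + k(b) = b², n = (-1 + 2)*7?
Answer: √17961 ≈ 134.02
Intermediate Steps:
n = 7 (n = 1*7 = 7)
k(b) = -5 + b²
√(k(n) + 17917) = √((-5 + 7²) + 17917) = √((-5 + 49) + 17917) = √(44 + 17917) = √17961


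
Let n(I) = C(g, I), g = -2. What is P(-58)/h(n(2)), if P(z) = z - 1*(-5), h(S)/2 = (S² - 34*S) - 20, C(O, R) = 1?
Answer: ½ ≈ 0.50000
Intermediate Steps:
n(I) = 1
h(S) = -40 - 68*S + 2*S² (h(S) = 2*((S² - 34*S) - 20) = 2*(-20 + S² - 34*S) = -40 - 68*S + 2*S²)
P(z) = 5 + z (P(z) = z + 5 = 5 + z)
P(-58)/h(n(2)) = (5 - 58)/(-40 - 68*1 + 2*1²) = -53/(-40 - 68 + 2*1) = -53/(-40 - 68 + 2) = -53/(-106) = -53*(-1/106) = ½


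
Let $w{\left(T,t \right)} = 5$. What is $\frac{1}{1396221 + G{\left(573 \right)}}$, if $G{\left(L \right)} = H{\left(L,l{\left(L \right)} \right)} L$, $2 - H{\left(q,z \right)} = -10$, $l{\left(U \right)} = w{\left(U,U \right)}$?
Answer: $\frac{1}{1403097} \approx 7.1271 \cdot 10^{-7}$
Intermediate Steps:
$l{\left(U \right)} = 5$
$H{\left(q,z \right)} = 12$ ($H{\left(q,z \right)} = 2 - -10 = 2 + 10 = 12$)
$G{\left(L \right)} = 12 L$
$\frac{1}{1396221 + G{\left(573 \right)}} = \frac{1}{1396221 + 12 \cdot 573} = \frac{1}{1396221 + 6876} = \frac{1}{1403097}$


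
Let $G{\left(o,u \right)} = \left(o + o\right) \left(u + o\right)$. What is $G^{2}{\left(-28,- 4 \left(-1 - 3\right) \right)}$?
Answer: $451584$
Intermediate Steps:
$G{\left(o,u \right)} = 2 o \left(o + u\right)$
$G^{2}{\left(-28,- 4 \left(-1 - 3\right) \right)} = \left(2 \left(-28\right) \left(-28 - 4 \left(-1 - 3\right)\right)\right)^{2} = \left(2 \left(-28\right) \left(-28 - -16\right)\right)^{2} = \left(2 \left(-28\right) \left(-28 + 16\right)\right)^{2} = \left(2 \left(-28\right) \left(-12\right)\right)^{2} = 672^{2} = 451584$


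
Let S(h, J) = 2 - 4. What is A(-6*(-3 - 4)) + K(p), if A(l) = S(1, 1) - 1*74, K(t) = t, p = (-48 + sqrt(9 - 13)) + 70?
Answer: -54 + 2*I ≈ -54.0 + 2.0*I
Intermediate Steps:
S(h, J) = -2
p = 22 + 2*I (p = (-48 + sqrt(-4)) + 70 = (-48 + 2*I) + 70 = 22 + 2*I ≈ 22.0 + 2.0*I)
A(l) = -76 (A(l) = -2 - 1*74 = -2 - 74 = -76)
A(-6*(-3 - 4)) + K(p) = -76 + (22 + 2*I) = -54 + 2*I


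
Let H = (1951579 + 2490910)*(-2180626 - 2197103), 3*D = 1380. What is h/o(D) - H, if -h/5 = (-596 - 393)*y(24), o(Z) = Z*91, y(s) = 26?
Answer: 272272180984777/14 ≈ 1.9448e+13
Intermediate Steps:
D = 460 (D = (⅓)*1380 = 460)
o(Z) = 91*Z
h = 128570 (h = -5*(-596 - 393)*26 = -(-4945)*26 = -5*(-25714) = 128570)
H = -19448012927481 (H = 4442489*(-4377729) = -19448012927481)
h/o(D) - H = 128570/((91*460)) - 1*(-19448012927481) = 128570/41860 + 19448012927481 = 128570*(1/41860) + 19448012927481 = 43/14 + 19448012927481 = 272272180984777/14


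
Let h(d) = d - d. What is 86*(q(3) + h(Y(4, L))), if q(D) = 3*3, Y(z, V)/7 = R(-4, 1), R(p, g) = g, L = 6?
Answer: 774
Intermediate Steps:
Y(z, V) = 7 (Y(z, V) = 7*1 = 7)
h(d) = 0
q(D) = 9
86*(q(3) + h(Y(4, L))) = 86*(9 + 0) = 86*9 = 774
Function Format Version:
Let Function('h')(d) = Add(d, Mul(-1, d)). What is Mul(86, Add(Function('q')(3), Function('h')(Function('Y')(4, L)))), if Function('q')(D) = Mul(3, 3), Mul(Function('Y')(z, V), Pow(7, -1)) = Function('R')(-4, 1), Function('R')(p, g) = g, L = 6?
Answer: 774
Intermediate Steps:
Function('Y')(z, V) = 7 (Function('Y')(z, V) = Mul(7, 1) = 7)
Function('h')(d) = 0
Function('q')(D) = 9
Mul(86, Add(Function('q')(3), Function('h')(Function('Y')(4, L)))) = Mul(86, Add(9, 0)) = Mul(86, 9) = 774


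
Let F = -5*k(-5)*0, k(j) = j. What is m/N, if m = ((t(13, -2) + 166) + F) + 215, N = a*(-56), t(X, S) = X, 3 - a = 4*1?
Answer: 197/28 ≈ 7.0357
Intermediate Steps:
a = -1 (a = 3 - 4 = -1)
F = 0 (F = -5*(-5)*0 = 25*0 = 0)
N = 56 (N = -1*(-56) = 56)
m = 394 (m = ((13 + 166) + 0) + 215 = (179 + 0) + 215 = 179 + 215 = 394)
m/N = 394/56 = 394*(1/56) = 197/28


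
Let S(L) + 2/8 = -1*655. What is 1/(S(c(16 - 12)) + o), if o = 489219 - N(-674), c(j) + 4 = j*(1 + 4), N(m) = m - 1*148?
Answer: 4/1957543 ≈ 2.0434e-6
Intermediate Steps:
N(m) = -148 + m (N(m) = m - 148 = -148 + m)
c(j) = -4 + 5*j (c(j) = -4 + j*(1 + 4) = -4 + j*5 = -4 + 5*j)
S(L) = -2621/4 (S(L) = -¼ - 1*655 = -¼ - 655 = -2621/4)
o = 490041 (o = 489219 - (-148 - 674) = 489219 - 1*(-822) = 489219 + 822 = 490041)
1/(S(c(16 - 12)) + o) = 1/(-2621/4 + 490041) = 1/(1957543/4) = 4/1957543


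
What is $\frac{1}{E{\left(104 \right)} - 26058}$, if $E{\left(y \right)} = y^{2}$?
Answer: $- \frac{1}{15242} \approx -6.5608 \cdot 10^{-5}$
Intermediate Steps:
$\frac{1}{E{\left(104 \right)} - 26058} = \frac{1}{104^{2} - 26058} = \frac{1}{10816 - 26058} = \frac{1}{-15242} = - \frac{1}{15242}$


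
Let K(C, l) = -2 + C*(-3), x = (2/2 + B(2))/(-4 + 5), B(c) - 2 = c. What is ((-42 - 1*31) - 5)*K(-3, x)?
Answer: -546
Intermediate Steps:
B(c) = 2 + c
x = 5 (x = (2/2 + (2 + 2))/(-4 + 5) = (2*(½) + 4)/1 = (1 + 4)*1 = 5*1 = 5)
K(C, l) = -2 - 3*C
((-42 - 1*31) - 5)*K(-3, x) = ((-42 - 1*31) - 5)*(-2 - 3*(-3)) = ((-42 - 31) - 5)*(-2 + 9) = (-73 - 5)*7 = -78*7 = -546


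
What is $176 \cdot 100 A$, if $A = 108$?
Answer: $1900800$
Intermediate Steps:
$176 \cdot 100 A = 176 \cdot 100 \cdot 108 = 17600 \cdot 108 = 1900800$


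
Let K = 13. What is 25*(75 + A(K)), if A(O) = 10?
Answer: 2125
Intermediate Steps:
25*(75 + A(K)) = 25*(75 + 10) = 25*85 = 2125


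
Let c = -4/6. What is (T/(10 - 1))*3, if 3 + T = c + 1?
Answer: -8/9 ≈ -0.88889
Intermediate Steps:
c = -⅔ (c = -4*⅙ = -⅔ ≈ -0.66667)
T = -8/3 (T = -3 + (-⅔ + 1) = -3 + ⅓ = -8/3 ≈ -2.6667)
(T/(10 - 1))*3 = -8/(3*(10 - 1))*3 = -8/3/9*3 = -8/3*⅑*3 = -8/27*3 = -8/9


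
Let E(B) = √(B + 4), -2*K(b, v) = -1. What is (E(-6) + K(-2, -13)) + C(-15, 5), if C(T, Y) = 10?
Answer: 21/2 + I*√2 ≈ 10.5 + 1.4142*I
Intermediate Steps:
K(b, v) = ½ (K(b, v) = -½*(-1) = ½)
E(B) = √(4 + B)
(E(-6) + K(-2, -13)) + C(-15, 5) = (√(4 - 6) + ½) + 10 = (√(-2) + ½) + 10 = (I*√2 + ½) + 10 = (½ + I*√2) + 10 = 21/2 + I*√2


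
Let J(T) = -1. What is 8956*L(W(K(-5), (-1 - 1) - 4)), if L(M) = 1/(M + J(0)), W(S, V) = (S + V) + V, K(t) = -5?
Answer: -4478/9 ≈ -497.56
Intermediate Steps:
W(S, V) = S + 2*V
L(M) = 1/(-1 + M) (L(M) = 1/(M - 1) = 1/(-1 + M))
8956*L(W(K(-5), (-1 - 1) - 4)) = 8956/(-1 + (-5 + 2*((-1 - 1) - 4))) = 8956/(-1 + (-5 + 2*(-2 - 4))) = 8956/(-1 + (-5 + 2*(-6))) = 8956/(-1 + (-5 - 12)) = 8956/(-1 - 17) = 8956/(-18) = 8956*(-1/18) = -4478/9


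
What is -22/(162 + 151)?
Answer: -22/313 ≈ -0.070288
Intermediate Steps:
-22/(162 + 151) = -22/313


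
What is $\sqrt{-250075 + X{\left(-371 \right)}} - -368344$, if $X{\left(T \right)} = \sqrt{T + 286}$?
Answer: $368344 + \sqrt{-250075 + i \sqrt{85}} \approx 3.6834 \cdot 10^{5} + 500.08 i$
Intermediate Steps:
$X{\left(T \right)} = \sqrt{286 + T}$
$\sqrt{-250075 + X{\left(-371 \right)}} - -368344 = \sqrt{-250075 + \sqrt{286 - 371}} - -368344 = \sqrt{-250075 + \sqrt{-85}} + 368344 = \sqrt{-250075 + i \sqrt{85}} + 368344 = 368344 + \sqrt{-250075 + i \sqrt{85}}$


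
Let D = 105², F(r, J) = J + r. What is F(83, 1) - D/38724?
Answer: 154371/1844 ≈ 83.715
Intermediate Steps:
D = 11025
F(83, 1) - D/38724 = (1 + 83) - 11025/38724 = 84 - 11025/38724 = 84 - 1*525/1844 = 84 - 525/1844 = 154371/1844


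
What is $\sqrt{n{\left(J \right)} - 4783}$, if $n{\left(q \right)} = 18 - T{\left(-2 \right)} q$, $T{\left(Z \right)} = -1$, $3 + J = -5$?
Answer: $i \sqrt{4773} \approx 69.087 i$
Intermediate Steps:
$J = -8$ ($J = -3 - 5 = -8$)
$n{\left(q \right)} = 18 + q$ ($n{\left(q \right)} = 18 - - q = 18 + q$)
$\sqrt{n{\left(J \right)} - 4783} = \sqrt{\left(18 - 8\right) - 4783} = \sqrt{10 - 4783} = \sqrt{-4773} = i \sqrt{4773}$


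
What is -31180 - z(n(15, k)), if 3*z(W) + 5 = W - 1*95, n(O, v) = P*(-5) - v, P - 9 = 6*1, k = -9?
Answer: -93374/3 ≈ -31125.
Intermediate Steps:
P = 15 (P = 9 + 6*1 = 9 + 6 = 15)
n(O, v) = -75 - v (n(O, v) = 15*(-5) - v = -75 - v)
z(W) = -100/3 + W/3 (z(W) = -5/3 + (W - 1*95)/3 = -5/3 + (W - 95)/3 = -5/3 + (-95 + W)/3 = -5/3 + (-95/3 + W/3) = -100/3 + W/3)
-31180 - z(n(15, k)) = -31180 - (-100/3 + (-75 - 1*(-9))/3) = -31180 - (-100/3 + (-75 + 9)/3) = -31180 - (-100/3 + (⅓)*(-66)) = -31180 - (-100/3 - 22) = -31180 - 1*(-166/3) = -31180 + 166/3 = -93374/3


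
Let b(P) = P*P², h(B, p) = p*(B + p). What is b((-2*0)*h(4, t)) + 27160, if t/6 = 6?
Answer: 27160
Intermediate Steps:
t = 36 (t = 6*6 = 36)
b(P) = P³
b((-2*0)*h(4, t)) + 27160 = ((-2*0)*(36*(4 + 36)))³ + 27160 = (0*(36*40))³ + 27160 = (0*1440)³ + 27160 = 0³ + 27160 = 0 + 27160 = 27160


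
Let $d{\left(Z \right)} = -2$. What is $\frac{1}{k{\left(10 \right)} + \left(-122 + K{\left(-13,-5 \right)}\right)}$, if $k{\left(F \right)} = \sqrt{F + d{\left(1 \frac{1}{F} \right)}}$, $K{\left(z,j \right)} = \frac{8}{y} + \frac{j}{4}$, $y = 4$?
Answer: $- \frac{1940}{235097} - \frac{32 \sqrt{2}}{235097} \approx -0.0084444$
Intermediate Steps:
$K{\left(z,j \right)} = 2 + \frac{j}{4}$ ($K{\left(z,j \right)} = \frac{8}{4} + \frac{j}{4} = 8 \cdot \frac{1}{4} + j \frac{1}{4} = 2 + \frac{j}{4}$)
$k{\left(F \right)} = \sqrt{-2 + F}$ ($k{\left(F \right)} = \sqrt{F - 2} = \sqrt{-2 + F}$)
$\frac{1}{k{\left(10 \right)} + \left(-122 + K{\left(-13,-5 \right)}\right)} = \frac{1}{\sqrt{-2 + 10} + \left(-122 + \left(2 + \frac{1}{4} \left(-5\right)\right)\right)} = \frac{1}{\sqrt{8} + \left(-122 + \left(2 - \frac{5}{4}\right)\right)} = \frac{1}{2 \sqrt{2} + \left(-122 + \frac{3}{4}\right)} = \frac{1}{2 \sqrt{2} - \frac{485}{4}} = \frac{1}{- \frac{485}{4} + 2 \sqrt{2}}$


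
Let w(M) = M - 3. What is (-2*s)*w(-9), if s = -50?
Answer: -1200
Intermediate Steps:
w(M) = -3 + M
(-2*s)*w(-9) = (-2*(-50))*(-3 - 9) = 100*(-12) = -1200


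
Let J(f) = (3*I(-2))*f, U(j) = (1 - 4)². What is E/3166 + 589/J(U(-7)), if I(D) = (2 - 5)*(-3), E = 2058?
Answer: 1182434/384669 ≈ 3.0739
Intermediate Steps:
I(D) = 9 (I(D) = -3*(-3) = 9)
U(j) = 9 (U(j) = (-3)² = 9)
J(f) = 27*f (J(f) = (3*9)*f = 27*f)
E/3166 + 589/J(U(-7)) = 2058/3166 + 589/((27*9)) = 2058*(1/3166) + 589/243 = 1029/1583 + 589*(1/243) = 1029/1583 + 589/243 = 1182434/384669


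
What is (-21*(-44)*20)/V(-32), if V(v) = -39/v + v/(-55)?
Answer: 32524800/3169 ≈ 10263.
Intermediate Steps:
V(v) = -39/v - v/55 (V(v) = -39/v + v*(-1/55) = -39/v - v/55)
(-21*(-44)*20)/V(-32) = (-21*(-44)*20)/(-39/(-32) - 1/55*(-32)) = (924*20)/(-39*(-1/32) + 32/55) = 18480/(39/32 + 32/55) = 18480/(3169/1760) = 18480*(1760/3169) = 32524800/3169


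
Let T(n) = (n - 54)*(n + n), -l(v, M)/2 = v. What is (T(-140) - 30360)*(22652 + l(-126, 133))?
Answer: 548779840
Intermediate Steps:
l(v, M) = -2*v
T(n) = 2*n*(-54 + n) (T(n) = (-54 + n)*(2*n) = 2*n*(-54 + n))
(T(-140) - 30360)*(22652 + l(-126, 133)) = (2*(-140)*(-54 - 140) - 30360)*(22652 - 2*(-126)) = (2*(-140)*(-194) - 30360)*(22652 + 252) = (54320 - 30360)*22904 = 23960*22904 = 548779840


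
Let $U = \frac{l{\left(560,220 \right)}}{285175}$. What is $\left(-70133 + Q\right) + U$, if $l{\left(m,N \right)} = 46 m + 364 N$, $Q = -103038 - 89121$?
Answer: $- \frac{14959803052}{57035} \approx -2.6229 \cdot 10^{5}$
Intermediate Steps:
$Q = -192159$ ($Q = -103038 - 89121 = -192159$)
$U = \frac{21168}{57035}$ ($U = \frac{46 \cdot 560 + 364 \cdot 220}{285175} = \left(25760 + 80080\right) \frac{1}{285175} = 105840 \cdot \frac{1}{285175} = \frac{21168}{57035} \approx 0.37114$)
$\left(-70133 + Q\right) + U = \left(-70133 - 192159\right) + \frac{21168}{57035} = -262292 + \frac{21168}{57035} = - \frac{14959803052}{57035}$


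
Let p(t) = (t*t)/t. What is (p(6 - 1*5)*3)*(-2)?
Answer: -6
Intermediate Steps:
p(t) = t (p(t) = t**2/t = t)
(p(6 - 1*5)*3)*(-2) = ((6 - 1*5)*3)*(-2) = ((6 - 5)*3)*(-2) = (1*3)*(-2) = 3*(-2) = -6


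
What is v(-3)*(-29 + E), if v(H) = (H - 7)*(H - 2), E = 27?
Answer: -100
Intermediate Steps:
v(H) = (-7 + H)*(-2 + H)
v(-3)*(-29 + E) = (14 + (-3)² - 9*(-3))*(-29 + 27) = (14 + 9 + 27)*(-2) = 50*(-2) = -100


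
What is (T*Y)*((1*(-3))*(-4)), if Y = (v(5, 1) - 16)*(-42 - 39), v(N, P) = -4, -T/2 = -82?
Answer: 3188160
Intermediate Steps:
T = 164 (T = -2*(-82) = 164)
Y = 1620 (Y = (-4 - 16)*(-42 - 39) = -20*(-81) = 1620)
(T*Y)*((1*(-3))*(-4)) = (164*1620)*((1*(-3))*(-4)) = 265680*(-3*(-4)) = 265680*12 = 3188160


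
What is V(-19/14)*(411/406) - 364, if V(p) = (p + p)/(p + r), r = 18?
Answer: -17224645/47299 ≈ -364.17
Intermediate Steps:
V(p) = 2*p/(18 + p) (V(p) = (p + p)/(p + 18) = (2*p)/(18 + p) = 2*p/(18 + p))
V(-19/14)*(411/406) - 364 = (2*(-19/14)/(18 - 19/14))*(411/406) - 364 = (2*(-19/14)/(233/14))*(411/406) - 364 = (2*(-19/14)*(14/233))*(411/406) - 364 = -38/233*411/406 - 364 = -7809/47299 - 364 = -17224645/47299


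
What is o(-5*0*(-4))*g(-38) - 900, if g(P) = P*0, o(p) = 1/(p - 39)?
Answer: -900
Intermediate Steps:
o(p) = 1/(-39 + p)
g(P) = 0
o(-5*0*(-4))*g(-38) - 900 = 0/(-39 - 5*0*(-4)) - 900 = 0/(-39 + 0*(-4)) - 900 = 0/(-39 + 0) - 900 = 0/(-39) - 900 = -1/39*0 - 900 = 0 - 900 = -900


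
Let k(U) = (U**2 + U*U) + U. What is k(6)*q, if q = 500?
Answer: 39000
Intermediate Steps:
k(U) = U + 2*U**2 (k(U) = (U**2 + U**2) + U = 2*U**2 + U = U + 2*U**2)
k(6)*q = (6*(1 + 2*6))*500 = (6*(1 + 12))*500 = (6*13)*500 = 78*500 = 39000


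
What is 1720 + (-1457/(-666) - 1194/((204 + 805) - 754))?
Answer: 97227977/56610 ≈ 1717.5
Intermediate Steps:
1720 + (-1457/(-666) - 1194/((204 + 805) - 754)) = 1720 + (-1457*(-1/666) - 1194/(1009 - 754)) = 1720 + (1457/666 - 1194/255) = 1720 + (1457/666 - 1194*1/255) = 1720 + (1457/666 - 398/85) = 1720 - 141223/56610 = 97227977/56610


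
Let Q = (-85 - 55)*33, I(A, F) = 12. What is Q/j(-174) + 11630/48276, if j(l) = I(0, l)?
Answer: -9287315/24138 ≈ -384.76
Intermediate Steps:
Q = -4620 (Q = -140*33 = -4620)
j(l) = 12
Q/j(-174) + 11630/48276 = -4620/12 + 11630/48276 = -4620*1/12 + 11630*(1/48276) = -385 + 5815/24138 = -9287315/24138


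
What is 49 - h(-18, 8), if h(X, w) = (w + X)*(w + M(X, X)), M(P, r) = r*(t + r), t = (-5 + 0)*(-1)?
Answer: 2469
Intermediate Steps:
t = 5 (t = -5*(-1) = 5)
M(P, r) = r*(5 + r)
h(X, w) = (X + w)*(w + X*(5 + X)) (h(X, w) = (w + X)*(w + X*(5 + X)) = (X + w)*(w + X*(5 + X)))
49 - h(-18, 8) = 49 - (8² - 18*8 + (-18)²*(5 - 18) - 18*8*(5 - 18)) = 49 - (64 - 144 + 324*(-13) - 18*8*(-13)) = 49 - (64 - 144 - 4212 + 1872) = 49 - 1*(-2420) = 49 + 2420 = 2469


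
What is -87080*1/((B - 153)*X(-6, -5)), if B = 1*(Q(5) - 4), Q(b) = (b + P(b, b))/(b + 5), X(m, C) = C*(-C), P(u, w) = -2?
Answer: -34832/1567 ≈ -22.228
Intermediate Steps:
X(m, C) = -C**2
Q(b) = (-2 + b)/(5 + b) (Q(b) = (b - 2)/(b + 5) = (-2 + b)/(5 + b))
B = -37/10 (B = 1*((-2 + 5)/(5 + 5) - 4) = 1*(3/10 - 4) = 1*(-37/10) = -37/10 ≈ -3.7000)
-87080*1/((B - 153)*X(-6, -5)) = -87080*(-1/(25*(-37/10 - 153))) = -87080/(-1*25*(-1567/10)) = -87080/((-25*(-1567/10))) = -87080/7835/2 = -87080*2/7835 = -34832/1567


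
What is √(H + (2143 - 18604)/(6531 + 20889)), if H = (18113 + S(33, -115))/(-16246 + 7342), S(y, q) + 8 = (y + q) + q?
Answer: I*√67565126321805/5086410 ≈ 1.616*I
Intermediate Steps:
S(y, q) = -8 + y + 2*q (S(y, q) = -8 + ((y + q) + q) = -8 + ((q + y) + q) = -8 + (y + 2*q) = -8 + y + 2*q)
H = -4477/2226 (H = (18113 + (-8 + 33 + 2*(-115)))/(-16246 + 7342) = (18113 + (-8 + 33 - 230))/(-8904) = (18113 - 205)*(-1/8904) = 17908*(-1/8904) = -4477/2226 ≈ -2.0112)
√(H + (2143 - 18604)/(6531 + 20889)) = √(-4477/2226 + (2143 - 18604)/(6531 + 20889)) = √(-4477/2226 - 16461/27420) = √(-4477/2226 - 16461*1/27420) = √(-4477/2226 - 5487/9140) = √(-26566921/10172820) = I*√67565126321805/5086410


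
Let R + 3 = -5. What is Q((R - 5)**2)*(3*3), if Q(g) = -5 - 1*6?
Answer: -99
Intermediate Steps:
R = -8 (R = -3 - 5 = -8)
Q(g) = -11 (Q(g) = -5 - 6 = -11)
Q((R - 5)**2)*(3*3) = -33*3 = -11*9 = -99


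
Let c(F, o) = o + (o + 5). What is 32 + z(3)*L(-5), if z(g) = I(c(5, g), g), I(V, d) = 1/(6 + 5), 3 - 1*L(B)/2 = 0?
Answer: 358/11 ≈ 32.545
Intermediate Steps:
L(B) = 6 (L(B) = 6 - 2*0 = 6 + 0 = 6)
c(F, o) = 5 + 2*o (c(F, o) = o + (5 + o) = 5 + 2*o)
I(V, d) = 1/11
z(g) = 1/11
32 + z(3)*L(-5) = 32 + (1/11)*6 = 32 + 6/11 = 358/11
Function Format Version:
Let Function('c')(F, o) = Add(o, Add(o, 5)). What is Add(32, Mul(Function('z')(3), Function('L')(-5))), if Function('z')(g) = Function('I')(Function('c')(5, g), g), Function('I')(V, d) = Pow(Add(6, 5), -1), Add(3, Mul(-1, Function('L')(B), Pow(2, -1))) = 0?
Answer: Rational(358, 11) ≈ 32.545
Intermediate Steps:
Function('L')(B) = 6 (Function('L')(B) = Add(6, Mul(-2, 0)) = Add(6, 0) = 6)
Function('c')(F, o) = Add(5, Mul(2, o)) (Function('c')(F, o) = Add(o, Add(5, o)) = Add(5, Mul(2, o)))
Function('I')(V, d) = Rational(1, 11) (Function('I')(V, d) = Pow(11, -1) = Rational(1, 11))
Function('z')(g) = Rational(1, 11)
Add(32, Mul(Function('z')(3), Function('L')(-5))) = Add(32, Mul(Rational(1, 11), 6)) = Add(32, Rational(6, 11)) = Rational(358, 11)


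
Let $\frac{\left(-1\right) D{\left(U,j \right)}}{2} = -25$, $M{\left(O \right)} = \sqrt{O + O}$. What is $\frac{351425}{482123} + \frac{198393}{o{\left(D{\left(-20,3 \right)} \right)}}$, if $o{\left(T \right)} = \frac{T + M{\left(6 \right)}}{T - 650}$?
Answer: $- \frac{358686746978075}{149940253} + \frac{29758950 \sqrt{3}}{311} \approx -2.2265 \cdot 10^{6}$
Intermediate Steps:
$M{\left(O \right)} = \sqrt{2} \sqrt{O}$ ($M{\left(O \right)} = \sqrt{2 O} = \sqrt{2} \sqrt{O}$)
$D{\left(U,j \right)} = 50$ ($D{\left(U,j \right)} = \left(-2\right) \left(-25\right) = 50$)
$o{\left(T \right)} = \frac{T + 2 \sqrt{3}}{-650 + T}$ ($o{\left(T \right)} = \frac{T + \sqrt{2} \sqrt{6}}{T - 650} = \frac{T + 2 \sqrt{3}}{-650 + T}$)
$\frac{351425}{482123} + \frac{198393}{o{\left(D{\left(-20,3 \right)} \right)}} = \frac{351425}{482123} + \frac{198393}{\frac{1}{-650 + 50} \left(50 + 2 \sqrt{3}\right)} = 351425 \cdot \frac{1}{482123} + \frac{198393}{\frac{1}{-600} \left(50 + 2 \sqrt{3}\right)} = \frac{351425}{482123} + \frac{198393}{\left(- \frac{1}{600}\right) \left(50 + 2 \sqrt{3}\right)} = \frac{351425}{482123} + \frac{198393}{- \frac{1}{12} - \frac{\sqrt{3}}{300}}$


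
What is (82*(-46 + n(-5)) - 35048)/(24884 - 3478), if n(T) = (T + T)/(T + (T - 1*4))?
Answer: -135665/74921 ≈ -1.8108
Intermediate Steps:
n(T) = 2*T/(-4 + 2*T) (n(T) = (2*T)/(T + (T - 4)) = (2*T)/(T + (-4 + T)) = (2*T)/(-4 + 2*T) = 2*T/(-4 + 2*T))
(82*(-46 + n(-5)) - 35048)/(24884 - 3478) = (82*(-46 - 5/(-2 - 5)) - 35048)/(24884 - 3478) = (82*(-46 - 5/(-7)) - 35048)/21406 = (82*(-46 - 5*(-1/7)) - 35048)*(1/21406) = (82*(-46 + 5/7) - 35048)*(1/21406) = (82*(-317/7) - 35048)*(1/21406) = (-25994/7 - 35048)*(1/21406) = -271330/7*1/21406 = -135665/74921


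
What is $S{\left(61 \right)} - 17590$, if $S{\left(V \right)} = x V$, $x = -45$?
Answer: $-20335$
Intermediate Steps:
$S{\left(V \right)} = - 45 V$
$S{\left(61 \right)} - 17590 = \left(-45\right) 61 - 17590 = -2745 - 17590 = -20335$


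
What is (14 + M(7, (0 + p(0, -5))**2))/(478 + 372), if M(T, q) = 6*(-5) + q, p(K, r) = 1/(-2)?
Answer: -63/3400 ≈ -0.018529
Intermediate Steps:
p(K, r) = -1/2
M(T, q) = -30 + q
(14 + M(7, (0 + p(0, -5))**2))/(478 + 372) = (14 + (-30 + (0 - 1/2)**2))/(478 + 372) = (14 + (-30 + (-1/2)**2))/850 = (14 + (-30 + 1/4))*(1/850) = (14 - 119/4)*(1/850) = -63/4*1/850 = -63/3400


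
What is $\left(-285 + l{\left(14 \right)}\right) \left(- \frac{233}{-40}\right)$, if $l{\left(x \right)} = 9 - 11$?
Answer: $- \frac{66871}{40} \approx -1671.8$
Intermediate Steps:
$l{\left(x \right)} = -2$
$\left(-285 + l{\left(14 \right)}\right) \left(- \frac{233}{-40}\right) = \left(-285 - 2\right) \left(- \frac{233}{-40}\right) = - 287 \left(\left(-233\right) \left(- \frac{1}{40}\right)\right) = \left(-287\right) \frac{233}{40} = - \frac{66871}{40}$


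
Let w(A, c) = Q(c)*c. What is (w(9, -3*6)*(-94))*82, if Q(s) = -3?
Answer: -416232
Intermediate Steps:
w(A, c) = -3*c
(w(9, -3*6)*(-94))*82 = (-(-9)*6*(-94))*82 = (-3*(-18)*(-94))*82 = (54*(-94))*82 = -5076*82 = -416232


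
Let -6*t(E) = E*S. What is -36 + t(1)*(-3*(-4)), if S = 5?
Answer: -46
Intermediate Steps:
t(E) = -5*E/6 (t(E) = -E*5/6 = -5*E/6)
-36 + t(1)*(-3*(-4)) = -36 + (-⅚*1)*(-3*(-4)) = -36 - ⅚*12 = -36 - 10 = -46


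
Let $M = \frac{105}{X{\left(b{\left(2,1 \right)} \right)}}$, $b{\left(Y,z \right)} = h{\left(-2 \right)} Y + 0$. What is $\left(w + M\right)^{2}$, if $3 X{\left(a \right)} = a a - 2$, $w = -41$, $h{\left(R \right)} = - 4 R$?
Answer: $\frac{101989801}{64516} \approx 1580.8$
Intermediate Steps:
$b{\left(Y,z \right)} = 8 Y$ ($b{\left(Y,z \right)} = \left(-4\right) \left(-2\right) Y + 0 = 8 Y + 0 = 8 Y$)
$X{\left(a \right)} = - \frac{2}{3} + \frac{a^{2}}{3}$ ($X{\left(a \right)} = \frac{a a - 2}{3} = \frac{a^{2} - 2}{3} = \frac{-2 + a^{2}}{3} = - \frac{2}{3} + \frac{a^{2}}{3}$)
$M = \frac{315}{254}$ ($M = \frac{105}{- \frac{2}{3} + \frac{\left(8 \cdot 2\right)^{2}}{3}} = \frac{105}{- \frac{2}{3} + \frac{16^{2}}{3}} = \frac{105}{- \frac{2}{3} + \frac{1}{3} \cdot 256} = \frac{105}{- \frac{2}{3} + \frac{256}{3}} = \frac{105}{\frac{254}{3}} = 105 \cdot \frac{3}{254} = \frac{315}{254} \approx 1.2402$)
$\left(w + M\right)^{2} = \left(-41 + \frac{315}{254}\right)^{2} = \left(- \frac{10099}{254}\right)^{2} = \frac{101989801}{64516}$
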